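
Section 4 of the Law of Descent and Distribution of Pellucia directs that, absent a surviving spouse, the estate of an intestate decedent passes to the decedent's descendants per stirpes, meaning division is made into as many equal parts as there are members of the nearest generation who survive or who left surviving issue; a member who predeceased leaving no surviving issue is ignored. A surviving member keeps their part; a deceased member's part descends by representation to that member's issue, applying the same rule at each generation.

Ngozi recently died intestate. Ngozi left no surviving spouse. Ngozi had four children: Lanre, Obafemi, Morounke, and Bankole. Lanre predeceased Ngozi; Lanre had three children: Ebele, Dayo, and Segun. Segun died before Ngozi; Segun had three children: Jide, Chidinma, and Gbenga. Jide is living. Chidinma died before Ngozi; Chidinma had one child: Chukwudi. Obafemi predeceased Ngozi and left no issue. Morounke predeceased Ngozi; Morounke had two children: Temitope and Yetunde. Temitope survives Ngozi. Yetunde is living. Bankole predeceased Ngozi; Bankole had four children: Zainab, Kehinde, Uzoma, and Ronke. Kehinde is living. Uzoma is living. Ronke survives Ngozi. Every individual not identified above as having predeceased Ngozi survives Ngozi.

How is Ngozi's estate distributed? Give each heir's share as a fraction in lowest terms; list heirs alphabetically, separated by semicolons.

Chukwudi 1/27; Dayo 1/9; Ebele 1/9; Gbenga 1/27; Jide 1/27; Kehinde 1/12; Ronke 1/12; Temitope 1/6; Uzoma 1/12; Yetunde 1/6; Zainab 1/12

There is no surviving spouse, so the entire estate passes to Ngozi's descendants per stirpes.
Obafemi left no surviving issue, so that branch lapses and is disregarded.
The estate is divided into 3 equal shares of 1/3 among Lanre, Morounke, Bankole.
Lanre predeceased; the 1/3 allotted to Lanre's branch passes to Lanre's issue by representation.
The 1/3 is divided into 3 equal shares of 1/9 among Ebele, Dayo, Segun.
Ebele is living and takes 1/9.
Dayo is living and takes 1/9.
Segun predeceased; the 1/9 allotted to Segun's branch passes to Segun's issue by representation.
The 1/9 is divided into 3 equal shares of 1/27 among Jide, Chidinma, Gbenga.
Jide is living and takes 1/27.
Chidinma predeceased; the 1/27 allotted to Chidinma's branch passes to Chidinma's issue by representation.
Chukwudi is the sole taker at this level and receives the full 1/27.
Gbenga is living and takes 1/27.
Morounke predeceased; the 1/3 allotted to Morounke's branch passes to Morounke's issue by representation.
The 1/3 is divided into 2 equal shares of 1/6 among Temitope, Yetunde.
Temitope is living and takes 1/6.
Yetunde is living and takes 1/6.
Bankole predeceased; the 1/3 allotted to Bankole's branch passes to Bankole's issue by representation.
The 1/3 is divided into 4 equal shares of 1/12 among Zainab, Kehinde, Uzoma, Ronke.
Zainab is living and takes 1/12.
Kehinde is living and takes 1/12.
Uzoma is living and takes 1/12.
Ronke is living and takes 1/12.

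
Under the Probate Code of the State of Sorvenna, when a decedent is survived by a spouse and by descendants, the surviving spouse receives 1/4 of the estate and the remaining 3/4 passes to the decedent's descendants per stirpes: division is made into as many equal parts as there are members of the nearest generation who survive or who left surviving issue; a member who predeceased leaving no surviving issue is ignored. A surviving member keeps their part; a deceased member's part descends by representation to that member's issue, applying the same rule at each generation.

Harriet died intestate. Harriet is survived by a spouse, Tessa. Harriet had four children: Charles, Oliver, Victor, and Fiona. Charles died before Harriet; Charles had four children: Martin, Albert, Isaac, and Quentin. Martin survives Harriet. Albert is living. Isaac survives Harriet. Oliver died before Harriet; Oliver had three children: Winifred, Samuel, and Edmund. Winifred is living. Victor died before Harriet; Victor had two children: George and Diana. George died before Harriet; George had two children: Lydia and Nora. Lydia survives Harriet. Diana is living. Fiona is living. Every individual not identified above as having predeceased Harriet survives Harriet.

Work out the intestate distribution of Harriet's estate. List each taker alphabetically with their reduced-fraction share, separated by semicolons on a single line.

Tessa, as surviving spouse, takes 1/4.
The remaining 3/4 passes to Harriet's descendants per stirpes.
The 3/4 is divided into 4 equal shares of 3/16 among Charles, Oliver, Victor, Fiona.
Charles predeceased; the 3/16 allotted to Charles's branch passes to Charles's issue by representation.
The 3/16 is divided into 4 equal shares of 3/64 among Martin, Albert, Isaac, Quentin.
Martin is living and takes 3/64.
Albert is living and takes 3/64.
Isaac is living and takes 3/64.
Quentin is living and takes 3/64.
Oliver predeceased; the 3/16 allotted to Oliver's branch passes to Oliver's issue by representation.
The 3/16 is divided into 3 equal shares of 1/16 among Winifred, Samuel, Edmund.
Winifred is living and takes 1/16.
Samuel is living and takes 1/16.
Edmund is living and takes 1/16.
Victor predeceased; the 3/16 allotted to Victor's branch passes to Victor's issue by representation.
The 3/16 is divided into 2 equal shares of 3/32 among George, Diana.
George predeceased; the 3/32 allotted to George's branch passes to George's issue by representation.
The 3/32 is divided into 2 equal shares of 3/64 among Lydia, Nora.
Lydia is living and takes 3/64.
Nora is living and takes 3/64.
Diana is living and takes 3/32.
Fiona is living and takes 3/16.

Albert 3/64; Diana 3/32; Edmund 1/16; Fiona 3/16; Isaac 3/64; Lydia 3/64; Martin 3/64; Nora 3/64; Quentin 3/64; Samuel 1/16; Tessa 1/4; Winifred 1/16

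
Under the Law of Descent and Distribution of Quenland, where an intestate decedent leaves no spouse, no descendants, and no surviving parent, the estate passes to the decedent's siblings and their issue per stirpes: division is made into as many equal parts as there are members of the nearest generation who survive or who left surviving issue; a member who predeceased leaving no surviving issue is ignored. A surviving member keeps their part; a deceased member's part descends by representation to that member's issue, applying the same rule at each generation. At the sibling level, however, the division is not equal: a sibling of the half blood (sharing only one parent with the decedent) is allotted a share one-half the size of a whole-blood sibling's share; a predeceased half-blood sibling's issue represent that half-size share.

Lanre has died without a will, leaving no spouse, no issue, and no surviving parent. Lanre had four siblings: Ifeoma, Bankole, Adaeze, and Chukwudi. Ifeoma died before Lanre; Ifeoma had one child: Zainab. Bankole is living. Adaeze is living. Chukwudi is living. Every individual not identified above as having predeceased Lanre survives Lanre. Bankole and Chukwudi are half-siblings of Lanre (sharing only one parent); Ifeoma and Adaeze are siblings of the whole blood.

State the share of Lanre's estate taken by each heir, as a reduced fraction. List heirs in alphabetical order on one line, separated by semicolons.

No spouse, descendants, or parent survives, so the estate passes to Lanre's siblings per stirpes.
Half-blood siblings count for one-half the weight of whole-blood siblings at the initial division.
Dividing 1 in proportion to weights (total weight 3): Ifeoma (weight 1) → 1/3; Bankole (weight 1/2) → 1/6; Adaeze (weight 1) → 1/3; Chukwudi (weight 1/2) → 1/6.
Ifeoma predeceased; the 1/3 allotted to Ifeoma's branch passes to Ifeoma's issue by representation.
Zainab is the sole taker at this level and receives the full 1/3.
Bankole is living and takes 1/6.
Adaeze is living and takes 1/3.
Chukwudi is living and takes 1/6.

Adaeze 1/3; Bankole 1/6; Chukwudi 1/6; Zainab 1/3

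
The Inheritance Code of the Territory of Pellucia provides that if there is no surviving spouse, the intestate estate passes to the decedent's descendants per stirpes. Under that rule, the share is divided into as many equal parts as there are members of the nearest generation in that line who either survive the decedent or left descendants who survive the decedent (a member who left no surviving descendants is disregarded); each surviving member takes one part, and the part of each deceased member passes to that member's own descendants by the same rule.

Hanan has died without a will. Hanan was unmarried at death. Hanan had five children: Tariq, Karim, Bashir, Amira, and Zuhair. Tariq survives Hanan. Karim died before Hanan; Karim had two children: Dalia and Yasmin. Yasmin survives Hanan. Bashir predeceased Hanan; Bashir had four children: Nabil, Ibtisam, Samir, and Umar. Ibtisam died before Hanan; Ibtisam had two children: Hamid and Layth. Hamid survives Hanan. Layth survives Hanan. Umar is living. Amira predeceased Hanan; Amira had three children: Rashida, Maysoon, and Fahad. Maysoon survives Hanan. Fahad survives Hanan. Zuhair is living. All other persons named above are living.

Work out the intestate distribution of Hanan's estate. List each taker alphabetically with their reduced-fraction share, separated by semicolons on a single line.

There is no surviving spouse, so the entire estate passes to Hanan's descendants per stirpes.
The estate is divided into 5 equal shares of 1/5 among Tariq, Karim, Bashir, Amira, Zuhair.
Tariq is living and takes 1/5.
Karim predeceased; the 1/5 allotted to Karim's branch passes to Karim's issue by representation.
The 1/5 is divided into 2 equal shares of 1/10 among Dalia, Yasmin.
Dalia is living and takes 1/10.
Yasmin is living and takes 1/10.
Bashir predeceased; the 1/5 allotted to Bashir's branch passes to Bashir's issue by representation.
The 1/5 is divided into 4 equal shares of 1/20 among Nabil, Ibtisam, Samir, Umar.
Nabil is living and takes 1/20.
Ibtisam predeceased; the 1/20 allotted to Ibtisam's branch passes to Ibtisam's issue by representation.
The 1/20 is divided into 2 equal shares of 1/40 among Hamid, Layth.
Hamid is living and takes 1/40.
Layth is living and takes 1/40.
Samir is living and takes 1/20.
Umar is living and takes 1/20.
Amira predeceased; the 1/5 allotted to Amira's branch passes to Amira's issue by representation.
The 1/5 is divided into 3 equal shares of 1/15 among Rashida, Maysoon, Fahad.
Rashida is living and takes 1/15.
Maysoon is living and takes 1/15.
Fahad is living and takes 1/15.
Zuhair is living and takes 1/5.

Dalia 1/10; Fahad 1/15; Hamid 1/40; Layth 1/40; Maysoon 1/15; Nabil 1/20; Rashida 1/15; Samir 1/20; Tariq 1/5; Umar 1/20; Yasmin 1/10; Zuhair 1/5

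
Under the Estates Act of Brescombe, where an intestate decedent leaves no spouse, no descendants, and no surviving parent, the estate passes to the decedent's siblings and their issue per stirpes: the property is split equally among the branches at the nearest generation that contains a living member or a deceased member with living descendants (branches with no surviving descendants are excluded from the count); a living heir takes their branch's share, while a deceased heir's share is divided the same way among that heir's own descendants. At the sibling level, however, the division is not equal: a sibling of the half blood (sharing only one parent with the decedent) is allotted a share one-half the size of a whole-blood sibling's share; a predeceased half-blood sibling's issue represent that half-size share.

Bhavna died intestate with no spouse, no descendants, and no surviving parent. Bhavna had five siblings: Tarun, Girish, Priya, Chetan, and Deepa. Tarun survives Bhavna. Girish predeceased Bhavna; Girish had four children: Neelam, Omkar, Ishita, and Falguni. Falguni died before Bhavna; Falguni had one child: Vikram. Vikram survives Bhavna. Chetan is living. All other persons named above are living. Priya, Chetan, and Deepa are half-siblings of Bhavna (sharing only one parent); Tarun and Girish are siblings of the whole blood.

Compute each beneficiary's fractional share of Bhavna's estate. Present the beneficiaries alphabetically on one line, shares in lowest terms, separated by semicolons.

Chetan 1/7; Deepa 1/7; Ishita 1/14; Neelam 1/14; Omkar 1/14; Priya 1/7; Tarun 2/7; Vikram 1/14

No spouse, descendants, or parent survives, so the estate passes to Bhavna's siblings per stirpes.
Half-blood siblings count for one-half the weight of whole-blood siblings at the initial division.
Dividing 1 in proportion to weights (total weight 7/2): Tarun (weight 1) → 2/7; Girish (weight 1) → 2/7; Priya (weight 1/2) → 1/7; Chetan (weight 1/2) → 1/7; Deepa (weight 1/2) → 1/7.
Tarun is living and takes 2/7.
Girish predeceased; the 2/7 allotted to Girish's branch passes to Girish's issue by representation.
The 2/7 is divided into 4 equal shares of 1/14 among Neelam, Omkar, Ishita, Falguni.
Neelam is living and takes 1/14.
Omkar is living and takes 1/14.
Ishita is living and takes 1/14.
Falguni predeceased; the 1/14 allotted to Falguni's branch passes to Falguni's issue by representation.
Vikram is the sole taker at this level and receives the full 1/14.
Priya is living and takes 1/7.
Chetan is living and takes 1/7.
Deepa is living and takes 1/7.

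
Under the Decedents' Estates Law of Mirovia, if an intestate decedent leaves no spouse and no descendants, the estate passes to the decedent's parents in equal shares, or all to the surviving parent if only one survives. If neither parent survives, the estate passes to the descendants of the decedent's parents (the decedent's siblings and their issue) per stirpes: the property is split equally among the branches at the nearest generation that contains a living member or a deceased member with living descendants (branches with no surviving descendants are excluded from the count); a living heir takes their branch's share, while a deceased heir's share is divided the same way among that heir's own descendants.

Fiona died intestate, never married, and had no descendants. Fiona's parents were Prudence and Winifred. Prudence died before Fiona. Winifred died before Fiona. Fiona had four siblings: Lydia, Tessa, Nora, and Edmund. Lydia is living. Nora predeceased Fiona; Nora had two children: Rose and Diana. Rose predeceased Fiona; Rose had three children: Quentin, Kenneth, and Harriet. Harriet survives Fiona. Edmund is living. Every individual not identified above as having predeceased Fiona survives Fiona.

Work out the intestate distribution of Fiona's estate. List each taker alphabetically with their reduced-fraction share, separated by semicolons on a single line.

Diana 1/8; Edmund 1/4; Harriet 1/24; Kenneth 1/24; Lydia 1/4; Quentin 1/24; Tessa 1/4

Neither parent survives and there are no descendants, so the estate passes to Fiona's siblings and their issue per stirpes.
The estate is divided into 4 equal shares of 1/4 among Lydia, Tessa, Nora, Edmund.
Lydia is living and takes 1/4.
Tessa is living and takes 1/4.
Nora predeceased; the 1/4 allotted to Nora's branch passes to Nora's issue by representation.
The 1/4 is divided into 2 equal shares of 1/8 among Rose, Diana.
Rose predeceased; the 1/8 allotted to Rose's branch passes to Rose's issue by representation.
The 1/8 is divided into 3 equal shares of 1/24 among Quentin, Kenneth, Harriet.
Quentin is living and takes 1/24.
Kenneth is living and takes 1/24.
Harriet is living and takes 1/24.
Diana is living and takes 1/8.
Edmund is living and takes 1/4.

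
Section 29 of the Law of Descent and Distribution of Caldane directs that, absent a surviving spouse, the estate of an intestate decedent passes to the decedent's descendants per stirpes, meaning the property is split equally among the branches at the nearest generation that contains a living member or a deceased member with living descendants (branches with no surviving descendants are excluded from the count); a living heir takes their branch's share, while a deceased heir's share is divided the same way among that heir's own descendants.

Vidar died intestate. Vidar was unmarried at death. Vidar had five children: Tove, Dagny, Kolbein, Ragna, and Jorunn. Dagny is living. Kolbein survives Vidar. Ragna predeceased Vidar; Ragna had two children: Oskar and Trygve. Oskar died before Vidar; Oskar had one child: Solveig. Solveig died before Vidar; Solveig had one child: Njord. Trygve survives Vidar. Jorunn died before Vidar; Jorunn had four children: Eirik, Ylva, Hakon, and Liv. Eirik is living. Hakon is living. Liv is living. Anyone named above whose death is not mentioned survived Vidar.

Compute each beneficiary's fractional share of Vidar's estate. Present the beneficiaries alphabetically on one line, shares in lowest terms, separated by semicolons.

Dagny 1/5; Eirik 1/20; Hakon 1/20; Kolbein 1/5; Liv 1/20; Njord 1/10; Tove 1/5; Trygve 1/10; Ylva 1/20

There is no surviving spouse, so the entire estate passes to Vidar's descendants per stirpes.
The estate is divided into 5 equal shares of 1/5 among Tove, Dagny, Kolbein, Ragna, Jorunn.
Tove is living and takes 1/5.
Dagny is living and takes 1/5.
Kolbein is living and takes 1/5.
Ragna predeceased; the 1/5 allotted to Ragna's branch passes to Ragna's issue by representation.
The 1/5 is divided into 2 equal shares of 1/10 among Oskar, Trygve.
Oskar predeceased; the 1/10 allotted to Oskar's branch passes to Oskar's issue by representation.
Solveig's line is the sole branch at this level, so the full 1/10 passes to Solveig's issue by representation.
Njord is the sole taker at this level and receives the full 1/10.
Trygve is living and takes 1/10.
Jorunn predeceased; the 1/5 allotted to Jorunn's branch passes to Jorunn's issue by representation.
The 1/5 is divided into 4 equal shares of 1/20 among Eirik, Ylva, Hakon, Liv.
Eirik is living and takes 1/20.
Ylva is living and takes 1/20.
Hakon is living and takes 1/20.
Liv is living and takes 1/20.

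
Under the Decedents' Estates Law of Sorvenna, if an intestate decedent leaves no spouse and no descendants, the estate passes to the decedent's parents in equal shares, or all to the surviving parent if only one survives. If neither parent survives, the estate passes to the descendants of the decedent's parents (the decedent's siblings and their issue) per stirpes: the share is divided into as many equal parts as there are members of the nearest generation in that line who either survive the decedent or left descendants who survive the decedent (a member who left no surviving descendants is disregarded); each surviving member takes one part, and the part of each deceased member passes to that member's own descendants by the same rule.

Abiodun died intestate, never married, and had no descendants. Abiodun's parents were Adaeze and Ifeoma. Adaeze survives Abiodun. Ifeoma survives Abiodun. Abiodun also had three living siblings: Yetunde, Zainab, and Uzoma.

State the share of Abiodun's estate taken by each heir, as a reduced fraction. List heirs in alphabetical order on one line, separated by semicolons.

Adaeze 1/2; Ifeoma 1/2

Both parents survive, so Adaeze and Ifeoma each take 1/2. The siblings take nothing because a surviving parent has priority.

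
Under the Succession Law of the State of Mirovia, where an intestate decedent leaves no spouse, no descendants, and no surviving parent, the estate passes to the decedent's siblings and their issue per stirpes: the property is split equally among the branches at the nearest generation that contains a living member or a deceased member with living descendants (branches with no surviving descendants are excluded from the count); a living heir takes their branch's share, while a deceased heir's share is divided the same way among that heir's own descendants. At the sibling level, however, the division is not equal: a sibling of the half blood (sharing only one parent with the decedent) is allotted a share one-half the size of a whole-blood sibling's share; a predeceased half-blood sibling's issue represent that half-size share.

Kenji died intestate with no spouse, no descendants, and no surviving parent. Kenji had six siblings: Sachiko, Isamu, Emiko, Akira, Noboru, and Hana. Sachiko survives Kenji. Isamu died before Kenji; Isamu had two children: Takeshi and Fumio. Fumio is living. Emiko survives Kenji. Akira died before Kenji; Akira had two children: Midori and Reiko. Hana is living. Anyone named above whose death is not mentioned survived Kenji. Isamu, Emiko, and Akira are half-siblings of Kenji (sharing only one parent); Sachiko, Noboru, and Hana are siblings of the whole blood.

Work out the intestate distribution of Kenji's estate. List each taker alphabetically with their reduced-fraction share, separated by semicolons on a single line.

No spouse, descendants, or parent survives, so the estate passes to Kenji's siblings per stirpes.
Half-blood siblings count for one-half the weight of whole-blood siblings at the initial division.
Dividing 1 in proportion to weights (total weight 9/2): Sachiko (weight 1) → 2/9; Isamu (weight 1/2) → 1/9; Emiko (weight 1/2) → 1/9; Akira (weight 1/2) → 1/9; Noboru (weight 1) → 2/9; Hana (weight 1) → 2/9.
Sachiko is living and takes 2/9.
Isamu predeceased; the 1/9 allotted to Isamu's branch passes to Isamu's issue by representation.
The 1/9 is divided into 2 equal shares of 1/18 among Takeshi, Fumio.
Takeshi is living and takes 1/18.
Fumio is living and takes 1/18.
Emiko is living and takes 1/9.
Akira predeceased; the 1/9 allotted to Akira's branch passes to Akira's issue by representation.
The 1/9 is divided into 2 equal shares of 1/18 among Midori, Reiko.
Midori is living and takes 1/18.
Reiko is living and takes 1/18.
Noboru is living and takes 2/9.
Hana is living and takes 2/9.

Emiko 1/9; Fumio 1/18; Hana 2/9; Midori 1/18; Noboru 2/9; Reiko 1/18; Sachiko 2/9; Takeshi 1/18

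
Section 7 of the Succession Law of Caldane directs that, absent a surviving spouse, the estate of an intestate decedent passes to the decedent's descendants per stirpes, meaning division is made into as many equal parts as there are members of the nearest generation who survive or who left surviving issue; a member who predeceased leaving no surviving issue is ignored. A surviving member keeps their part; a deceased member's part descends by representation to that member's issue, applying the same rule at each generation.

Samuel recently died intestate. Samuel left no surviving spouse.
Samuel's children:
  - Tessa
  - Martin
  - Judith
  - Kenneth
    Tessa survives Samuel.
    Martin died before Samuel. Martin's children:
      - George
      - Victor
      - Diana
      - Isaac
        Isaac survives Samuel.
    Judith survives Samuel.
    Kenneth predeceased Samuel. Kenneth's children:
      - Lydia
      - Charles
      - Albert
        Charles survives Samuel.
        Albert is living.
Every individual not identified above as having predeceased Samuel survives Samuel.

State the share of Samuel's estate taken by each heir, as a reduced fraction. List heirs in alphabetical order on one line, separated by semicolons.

There is no surviving spouse, so the entire estate passes to Samuel's descendants per stirpes.
The estate is divided into 4 equal shares of 1/4 among Tessa, Martin, Judith, Kenneth.
Tessa is living and takes 1/4.
Martin predeceased; the 1/4 allotted to Martin's branch passes to Martin's issue by representation.
The 1/4 is divided into 4 equal shares of 1/16 among George, Victor, Diana, Isaac.
George is living and takes 1/16.
Victor is living and takes 1/16.
Diana is living and takes 1/16.
Isaac is living and takes 1/16.
Judith is living and takes 1/4.
Kenneth predeceased; the 1/4 allotted to Kenneth's branch passes to Kenneth's issue by representation.
The 1/4 is divided into 3 equal shares of 1/12 among Lydia, Charles, Albert.
Lydia is living and takes 1/12.
Charles is living and takes 1/12.
Albert is living and takes 1/12.

Albert 1/12; Charles 1/12; Diana 1/16; George 1/16; Isaac 1/16; Judith 1/4; Lydia 1/12; Tessa 1/4; Victor 1/16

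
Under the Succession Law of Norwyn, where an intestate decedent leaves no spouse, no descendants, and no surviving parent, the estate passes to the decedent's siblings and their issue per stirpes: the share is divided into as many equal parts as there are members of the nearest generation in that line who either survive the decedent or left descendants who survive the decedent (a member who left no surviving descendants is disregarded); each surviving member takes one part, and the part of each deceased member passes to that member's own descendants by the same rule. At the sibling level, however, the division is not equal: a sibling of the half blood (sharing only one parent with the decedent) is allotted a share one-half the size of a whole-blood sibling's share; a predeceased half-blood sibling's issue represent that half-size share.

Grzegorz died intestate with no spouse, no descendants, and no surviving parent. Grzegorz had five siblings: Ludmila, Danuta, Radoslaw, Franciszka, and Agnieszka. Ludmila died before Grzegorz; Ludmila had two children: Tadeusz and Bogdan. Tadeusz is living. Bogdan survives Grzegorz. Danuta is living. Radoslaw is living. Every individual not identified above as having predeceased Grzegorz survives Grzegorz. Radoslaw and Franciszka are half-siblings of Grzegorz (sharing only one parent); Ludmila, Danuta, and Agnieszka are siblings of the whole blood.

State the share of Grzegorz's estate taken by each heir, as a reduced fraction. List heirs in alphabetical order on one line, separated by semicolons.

No spouse, descendants, or parent survives, so the estate passes to Grzegorz's siblings per stirpes.
Half-blood siblings count for one-half the weight of whole-blood siblings at the initial division.
Dividing 1 in proportion to weights (total weight 4): Ludmila (weight 1) → 1/4; Danuta (weight 1) → 1/4; Radoslaw (weight 1/2) → 1/8; Franciszka (weight 1/2) → 1/8; Agnieszka (weight 1) → 1/4.
Ludmila predeceased; the 1/4 allotted to Ludmila's branch passes to Ludmila's issue by representation.
The 1/4 is divided into 2 equal shares of 1/8 among Tadeusz, Bogdan.
Tadeusz is living and takes 1/8.
Bogdan is living and takes 1/8.
Danuta is living and takes 1/4.
Radoslaw is living and takes 1/8.
Franciszka is living and takes 1/8.
Agnieszka is living and takes 1/4.

Agnieszka 1/4; Bogdan 1/8; Danuta 1/4; Franciszka 1/8; Radoslaw 1/8; Tadeusz 1/8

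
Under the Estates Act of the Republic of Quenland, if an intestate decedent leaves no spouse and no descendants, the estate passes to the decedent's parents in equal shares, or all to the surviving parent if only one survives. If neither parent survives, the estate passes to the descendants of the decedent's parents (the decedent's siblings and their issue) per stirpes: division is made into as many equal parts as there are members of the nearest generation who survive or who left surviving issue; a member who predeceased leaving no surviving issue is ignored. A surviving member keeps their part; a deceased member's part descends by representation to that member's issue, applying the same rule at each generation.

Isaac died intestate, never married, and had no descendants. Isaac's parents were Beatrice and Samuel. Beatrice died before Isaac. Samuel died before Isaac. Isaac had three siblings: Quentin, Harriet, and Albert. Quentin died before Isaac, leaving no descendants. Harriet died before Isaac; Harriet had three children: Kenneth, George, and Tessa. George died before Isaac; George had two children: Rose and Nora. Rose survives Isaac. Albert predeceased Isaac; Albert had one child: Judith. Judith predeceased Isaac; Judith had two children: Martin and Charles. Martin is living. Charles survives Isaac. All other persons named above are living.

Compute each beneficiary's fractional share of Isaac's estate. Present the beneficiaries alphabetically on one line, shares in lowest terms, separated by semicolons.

Neither parent survives and there are no descendants, so the estate passes to Isaac's siblings and their issue per stirpes.
Quentin left no surviving issue, so that branch lapses and is disregarded.
The estate is divided into 2 equal shares of 1/2 among Harriet, Albert.
Harriet predeceased; the 1/2 allotted to Harriet's branch passes to Harriet's issue by representation.
The 1/2 is divided into 3 equal shares of 1/6 among Kenneth, George, Tessa.
Kenneth is living and takes 1/6.
George predeceased; the 1/6 allotted to George's branch passes to George's issue by representation.
The 1/6 is divided into 2 equal shares of 1/12 among Rose, Nora.
Rose is living and takes 1/12.
Nora is living and takes 1/12.
Tessa is living and takes 1/6.
Albert predeceased; the 1/2 allotted to Albert's branch passes to Albert's issue by representation.
Judith's line is the sole branch at this level, so the full 1/2 passes to Judith's issue by representation.
The 1/2 is divided into 2 equal shares of 1/4 among Martin, Charles.
Martin is living and takes 1/4.
Charles is living and takes 1/4.

Charles 1/4; Kenneth 1/6; Martin 1/4; Nora 1/12; Rose 1/12; Tessa 1/6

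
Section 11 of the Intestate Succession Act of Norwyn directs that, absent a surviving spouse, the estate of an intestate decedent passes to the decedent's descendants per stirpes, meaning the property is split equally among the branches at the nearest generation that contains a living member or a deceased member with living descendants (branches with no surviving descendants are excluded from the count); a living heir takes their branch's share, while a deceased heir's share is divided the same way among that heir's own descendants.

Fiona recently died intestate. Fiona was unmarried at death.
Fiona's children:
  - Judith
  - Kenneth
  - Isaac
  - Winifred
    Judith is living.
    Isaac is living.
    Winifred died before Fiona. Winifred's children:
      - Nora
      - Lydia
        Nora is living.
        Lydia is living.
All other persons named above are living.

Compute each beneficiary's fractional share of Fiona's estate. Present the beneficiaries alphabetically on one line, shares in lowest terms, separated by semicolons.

There is no surviving spouse, so the entire estate passes to Fiona's descendants per stirpes.
The estate is divided into 4 equal shares of 1/4 among Judith, Kenneth, Isaac, Winifred.
Judith is living and takes 1/4.
Kenneth is living and takes 1/4.
Isaac is living and takes 1/4.
Winifred predeceased; the 1/4 allotted to Winifred's branch passes to Winifred's issue by representation.
The 1/4 is divided into 2 equal shares of 1/8 among Nora, Lydia.
Nora is living and takes 1/8.
Lydia is living and takes 1/8.

Isaac 1/4; Judith 1/4; Kenneth 1/4; Lydia 1/8; Nora 1/8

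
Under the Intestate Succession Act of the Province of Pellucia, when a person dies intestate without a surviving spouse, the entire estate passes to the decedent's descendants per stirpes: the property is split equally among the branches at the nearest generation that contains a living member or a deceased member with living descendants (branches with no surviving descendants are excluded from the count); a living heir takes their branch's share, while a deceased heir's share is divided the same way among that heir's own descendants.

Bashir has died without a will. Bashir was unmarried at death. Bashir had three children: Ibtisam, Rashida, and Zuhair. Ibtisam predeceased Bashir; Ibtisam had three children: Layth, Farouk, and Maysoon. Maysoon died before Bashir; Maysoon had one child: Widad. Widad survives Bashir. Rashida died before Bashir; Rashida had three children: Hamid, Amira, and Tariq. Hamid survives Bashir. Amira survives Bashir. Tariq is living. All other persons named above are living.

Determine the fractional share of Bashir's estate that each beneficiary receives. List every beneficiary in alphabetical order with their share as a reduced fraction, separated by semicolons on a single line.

There is no surviving spouse, so the entire estate passes to Bashir's descendants per stirpes.
The estate is divided into 3 equal shares of 1/3 among Ibtisam, Rashida, Zuhair.
Ibtisam predeceased; the 1/3 allotted to Ibtisam's branch passes to Ibtisam's issue by representation.
The 1/3 is divided into 3 equal shares of 1/9 among Layth, Farouk, Maysoon.
Layth is living and takes 1/9.
Farouk is living and takes 1/9.
Maysoon predeceased; the 1/9 allotted to Maysoon's branch passes to Maysoon's issue by representation.
Widad is the sole taker at this level and receives the full 1/9.
Rashida predeceased; the 1/3 allotted to Rashida's branch passes to Rashida's issue by representation.
The 1/3 is divided into 3 equal shares of 1/9 among Hamid, Amira, Tariq.
Hamid is living and takes 1/9.
Amira is living and takes 1/9.
Tariq is living and takes 1/9.
Zuhair is living and takes 1/3.

Amira 1/9; Farouk 1/9; Hamid 1/9; Layth 1/9; Tariq 1/9; Widad 1/9; Zuhair 1/3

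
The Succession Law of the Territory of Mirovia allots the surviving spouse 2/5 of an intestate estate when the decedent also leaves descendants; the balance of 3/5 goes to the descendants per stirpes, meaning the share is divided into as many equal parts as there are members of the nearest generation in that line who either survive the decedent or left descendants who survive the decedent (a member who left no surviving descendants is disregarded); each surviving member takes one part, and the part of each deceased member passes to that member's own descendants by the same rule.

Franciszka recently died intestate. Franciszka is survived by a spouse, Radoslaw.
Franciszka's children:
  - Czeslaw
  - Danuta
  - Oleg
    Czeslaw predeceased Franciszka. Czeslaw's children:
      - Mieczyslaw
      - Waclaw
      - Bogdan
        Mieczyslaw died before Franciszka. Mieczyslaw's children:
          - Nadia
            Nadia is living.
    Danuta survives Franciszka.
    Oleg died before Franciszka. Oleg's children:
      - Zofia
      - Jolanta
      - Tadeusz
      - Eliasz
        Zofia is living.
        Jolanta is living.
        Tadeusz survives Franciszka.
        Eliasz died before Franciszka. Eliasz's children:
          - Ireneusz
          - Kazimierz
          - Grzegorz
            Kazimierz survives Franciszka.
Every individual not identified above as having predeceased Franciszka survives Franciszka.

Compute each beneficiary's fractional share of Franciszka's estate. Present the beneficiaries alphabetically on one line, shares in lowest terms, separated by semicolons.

Radoslaw, as surviving spouse, takes 2/5.
The remaining 3/5 passes to Franciszka's descendants per stirpes.
The 3/5 is divided into 3 equal shares of 1/5 among Czeslaw, Danuta, Oleg.
Czeslaw predeceased; the 1/5 allotted to Czeslaw's branch passes to Czeslaw's issue by representation.
The 1/5 is divided into 3 equal shares of 1/15 among Mieczyslaw, Waclaw, Bogdan.
Mieczyslaw predeceased; the 1/15 allotted to Mieczyslaw's branch passes to Mieczyslaw's issue by representation.
Nadia is the sole taker at this level and receives the full 1/15.
Waclaw is living and takes 1/15.
Bogdan is living and takes 1/15.
Danuta is living and takes 1/5.
Oleg predeceased; the 1/5 allotted to Oleg's branch passes to Oleg's issue by representation.
The 1/5 is divided into 4 equal shares of 1/20 among Zofia, Jolanta, Tadeusz, Eliasz.
Zofia is living and takes 1/20.
Jolanta is living and takes 1/20.
Tadeusz is living and takes 1/20.
Eliasz predeceased; the 1/20 allotted to Eliasz's branch passes to Eliasz's issue by representation.
The 1/20 is divided into 3 equal shares of 1/60 among Ireneusz, Kazimierz, Grzegorz.
Ireneusz is living and takes 1/60.
Kazimierz is living and takes 1/60.
Grzegorz is living and takes 1/60.

Bogdan 1/15; Danuta 1/5; Grzegorz 1/60; Ireneusz 1/60; Jolanta 1/20; Kazimierz 1/60; Nadia 1/15; Radoslaw 2/5; Tadeusz 1/20; Waclaw 1/15; Zofia 1/20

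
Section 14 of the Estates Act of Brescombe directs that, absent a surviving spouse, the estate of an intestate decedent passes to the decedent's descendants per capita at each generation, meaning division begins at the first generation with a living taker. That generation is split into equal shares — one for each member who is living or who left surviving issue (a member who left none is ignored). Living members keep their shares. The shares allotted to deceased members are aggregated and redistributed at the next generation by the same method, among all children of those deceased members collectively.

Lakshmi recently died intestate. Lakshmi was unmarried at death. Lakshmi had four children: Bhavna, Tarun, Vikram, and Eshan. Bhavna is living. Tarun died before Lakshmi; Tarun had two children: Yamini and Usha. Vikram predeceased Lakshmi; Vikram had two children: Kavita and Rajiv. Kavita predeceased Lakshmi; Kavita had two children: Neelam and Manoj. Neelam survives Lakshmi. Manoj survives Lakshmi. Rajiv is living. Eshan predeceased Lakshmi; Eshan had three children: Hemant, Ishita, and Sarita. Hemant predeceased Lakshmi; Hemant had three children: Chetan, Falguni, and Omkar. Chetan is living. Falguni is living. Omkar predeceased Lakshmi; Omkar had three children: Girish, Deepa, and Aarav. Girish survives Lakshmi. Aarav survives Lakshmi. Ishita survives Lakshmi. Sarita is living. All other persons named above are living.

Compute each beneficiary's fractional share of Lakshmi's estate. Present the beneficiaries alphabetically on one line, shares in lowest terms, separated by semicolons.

Aarav 1/70; Bhavna 1/4; Chetan 3/70; Deepa 1/70; Falguni 3/70; Girish 1/70; Ishita 3/28; Manoj 3/70; Neelam 3/70; Rajiv 3/28; Sarita 3/28; Usha 3/28; Yamini 3/28

There is no surviving spouse, so the entire estate passes to Lakshmi's descendants per capita at each generation.
At generation 1 (Bhavna, Tarun, Vikram, Eshan) there are 4 shares of (1)/4 = 1/4 each.
Living: Bhavna — each takes 1/4.
Deceased: Tarun, Vikram, and Eshan. Their combined 3/4 is pooled and carried to generation 2.
At generation 2 (Yamini, Usha, Kavita, Rajiv, Hemant, Ishita, Sarita) there are 7 shares of (3/4)/7 = 3/28 each.
Living: Yamini, Usha, Rajiv, Ishita, and Sarita — each takes 3/28.
Deceased: Kavita and Hemant. Their combined 3/14 is pooled and carried to generation 3.
At generation 3 (Neelam, Manoj, Chetan, Falguni, Omkar) there are 5 shares of (3/14)/5 = 3/70 each.
Living: Neelam, Manoj, Chetan, and Falguni — each takes 3/70.
Deceased: Omkar. That 3/70 share is carried to generation 4.
At generation 4 (Girish, Deepa, Aarav) there are 3 shares of (3/70)/3 = 1/70 each.
Living: Girish, Deepa, and Aarav — each takes 1/70.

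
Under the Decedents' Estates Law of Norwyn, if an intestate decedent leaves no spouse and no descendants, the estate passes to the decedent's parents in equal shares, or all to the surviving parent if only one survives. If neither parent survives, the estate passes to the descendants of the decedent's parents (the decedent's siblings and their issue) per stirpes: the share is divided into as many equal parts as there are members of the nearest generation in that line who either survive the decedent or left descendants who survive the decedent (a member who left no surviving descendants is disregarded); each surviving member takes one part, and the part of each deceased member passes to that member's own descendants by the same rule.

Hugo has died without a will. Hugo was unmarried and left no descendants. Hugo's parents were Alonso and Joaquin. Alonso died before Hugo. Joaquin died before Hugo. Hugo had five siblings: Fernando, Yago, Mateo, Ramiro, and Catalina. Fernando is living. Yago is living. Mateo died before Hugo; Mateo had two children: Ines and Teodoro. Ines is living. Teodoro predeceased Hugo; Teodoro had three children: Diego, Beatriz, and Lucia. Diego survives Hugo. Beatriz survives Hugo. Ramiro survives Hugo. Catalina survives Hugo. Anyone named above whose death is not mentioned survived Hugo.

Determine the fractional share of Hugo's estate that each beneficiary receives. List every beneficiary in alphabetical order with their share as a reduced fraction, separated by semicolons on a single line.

Beatriz 1/30; Catalina 1/5; Diego 1/30; Fernando 1/5; Ines 1/10; Lucia 1/30; Ramiro 1/5; Yago 1/5

Neither parent survives and there are no descendants, so the estate passes to Hugo's siblings and their issue per stirpes.
The estate is divided into 5 equal shares of 1/5 among Fernando, Yago, Mateo, Ramiro, Catalina.
Fernando is living and takes 1/5.
Yago is living and takes 1/5.
Mateo predeceased; the 1/5 allotted to Mateo's branch passes to Mateo's issue by representation.
The 1/5 is divided into 2 equal shares of 1/10 among Ines, Teodoro.
Ines is living and takes 1/10.
Teodoro predeceased; the 1/10 allotted to Teodoro's branch passes to Teodoro's issue by representation.
The 1/10 is divided into 3 equal shares of 1/30 among Diego, Beatriz, Lucia.
Diego is living and takes 1/30.
Beatriz is living and takes 1/30.
Lucia is living and takes 1/30.
Ramiro is living and takes 1/5.
Catalina is living and takes 1/5.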